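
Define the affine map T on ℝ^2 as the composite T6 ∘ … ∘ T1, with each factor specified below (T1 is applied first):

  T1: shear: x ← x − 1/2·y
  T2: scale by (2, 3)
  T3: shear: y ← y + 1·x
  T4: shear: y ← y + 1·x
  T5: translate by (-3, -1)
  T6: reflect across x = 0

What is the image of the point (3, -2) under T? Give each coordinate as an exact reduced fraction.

T1 shear: x ← x − 1/2·y: (3, -2) → (4, -2)
T2 scale by (2, 3): (4, -2) → (8, -6)
T3 shear: y ← y + 1·x: (8, -6) → (8, 2)
T4 shear: y ← y + 1·x: (8, 2) → (8, 10)
T5 translate by (-3, -1): (8, 10) → (5, 9)
T6 reflect across x = 0: (5, 9) → (-5, 9)

T(p) = (-5, 9)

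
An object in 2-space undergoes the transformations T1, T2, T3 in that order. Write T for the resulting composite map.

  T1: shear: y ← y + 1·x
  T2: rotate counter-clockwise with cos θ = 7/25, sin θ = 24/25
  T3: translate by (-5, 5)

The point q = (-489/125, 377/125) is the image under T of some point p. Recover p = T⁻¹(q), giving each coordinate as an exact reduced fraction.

p = (-8/5, 0)

T1 = [1 0 0; 1 1 0; 0 0 1]
T2·T1 = [-17/25 -24/25 0; 31/25 7/25 0; 0 0 1]
T3·…·T1 = [-17/25 -24/25 -5; 31/25 7/25 5; 0 0 1]
det M = 1; M⁻¹ = [7/25 24/25 -17/5; -31/25 -17/25 -14/5; 0 0 1]
M⁻¹ · (-489/125, 377/125)ᵀ = (-8/5, 0)ᵀ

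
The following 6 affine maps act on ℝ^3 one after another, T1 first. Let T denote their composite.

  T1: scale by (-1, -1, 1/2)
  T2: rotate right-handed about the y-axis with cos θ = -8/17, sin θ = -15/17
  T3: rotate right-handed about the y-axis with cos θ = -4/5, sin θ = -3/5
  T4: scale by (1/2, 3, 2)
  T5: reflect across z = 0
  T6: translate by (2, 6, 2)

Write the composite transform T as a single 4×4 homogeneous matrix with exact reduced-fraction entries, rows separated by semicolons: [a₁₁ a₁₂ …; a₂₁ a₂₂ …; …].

T1 = [-1 0 0 0; 0 -1 0 0; 0 0 1/2 0; 0 0 0 1]
T2·T1 = [8/17 0 -15/34 0; 0 -1 0 0; -15/17 0 -4/17 0; 0 0 0 1]
T3·…·T1 = [13/85 0 42/85 0; 0 -1 0 0; 84/85 0 -13/170 0; 0 0 0 1]
T4·…·T1 = [13/170 0 21/85 0; 0 -3 0 0; 168/85 0 -13/85 0; 0 0 0 1]
T5·…·T1 = [13/170 0 21/85 0; 0 -3 0 0; -168/85 0 13/85 0; 0 0 0 1]
T6·…·T1 = [13/170 0 21/85 2; 0 -3 0 6; -168/85 0 13/85 2; 0 0 0 1]

T = [13/170 0 21/85 2; 0 -3 0 6; -168/85 0 13/85 2; 0 0 0 1]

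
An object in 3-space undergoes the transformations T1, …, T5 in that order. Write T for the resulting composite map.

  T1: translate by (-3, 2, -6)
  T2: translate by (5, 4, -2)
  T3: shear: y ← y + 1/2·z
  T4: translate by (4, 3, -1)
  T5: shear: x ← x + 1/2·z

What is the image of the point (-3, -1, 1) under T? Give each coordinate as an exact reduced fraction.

T(p) = (-1, 9/2, -8)

T1 translate by (-3, 2, -6): (-3, -1, 1) → (-6, 1, -5)
T2 translate by (5, 4, -2): (-6, 1, -5) → (-1, 5, -7)
T3 shear: y ← y + 1/2·z: (-1, 5, -7) → (-1, 3/2, -7)
T4 translate by (4, 3, -1): (-1, 3/2, -7) → (3, 9/2, -8)
T5 shear: x ← x + 1/2·z: (3, 9/2, -8) → (-1, 9/2, -8)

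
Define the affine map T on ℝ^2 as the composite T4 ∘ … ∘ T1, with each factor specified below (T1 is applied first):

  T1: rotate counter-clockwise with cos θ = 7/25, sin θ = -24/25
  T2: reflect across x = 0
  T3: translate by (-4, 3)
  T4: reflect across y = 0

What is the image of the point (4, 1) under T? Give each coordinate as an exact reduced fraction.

T1 rotate counter-clockwise with cos θ = 7/25, sin θ = -24/25: (4, 1) → (52/25, -89/25)
T2 reflect across x = 0: (52/25, -89/25) → (-52/25, -89/25)
T3 translate by (-4, 3): (-52/25, -89/25) → (-152/25, -14/25)
T4 reflect across y = 0: (-152/25, -14/25) → (-152/25, 14/25)

T(p) = (-152/25, 14/25)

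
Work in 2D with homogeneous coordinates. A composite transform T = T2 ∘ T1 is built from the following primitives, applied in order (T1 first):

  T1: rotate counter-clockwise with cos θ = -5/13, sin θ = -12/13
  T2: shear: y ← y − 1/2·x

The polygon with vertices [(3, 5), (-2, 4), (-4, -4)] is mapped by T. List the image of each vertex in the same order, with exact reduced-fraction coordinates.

T1 rotate counter-clockwise with cos θ = -5/13, sin θ = -12/13: (3, 5) → (45/13, -61/13); (-2, 4) → (58/13, 4/13); (-4, -4) → (-28/13, 68/13)
T2 shear: y ← y − 1/2·x: (45/13, -61/13) → (45/13, -167/26); (58/13, 4/13) → (58/13, -25/13); (-28/13, 68/13) → (-28/13, 82/13)

image vertices: (45/13, -167/26), (58/13, -25/13), (-28/13, 82/13)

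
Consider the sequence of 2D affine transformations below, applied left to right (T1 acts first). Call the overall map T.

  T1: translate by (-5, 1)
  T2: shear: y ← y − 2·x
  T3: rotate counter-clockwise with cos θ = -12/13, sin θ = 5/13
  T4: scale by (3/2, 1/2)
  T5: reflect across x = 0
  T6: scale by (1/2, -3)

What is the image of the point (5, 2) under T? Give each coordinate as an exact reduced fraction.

T1 translate by (-5, 1): (5, 2) → (0, 3)
T2 shear: y ← y − 2·x: (0, 3) → (0, 3)
T3 rotate counter-clockwise with cos θ = -12/13, sin θ = 5/13: (0, 3) → (-15/13, -36/13)
T4 scale by (3/2, 1/2): (-15/13, -36/13) → (-45/26, -18/13)
T5 reflect across x = 0: (-45/26, -18/13) → (45/26, -18/13)
T6 scale by (1/2, -3): (45/26, -18/13) → (45/52, 54/13)

T(p) = (45/52, 54/13)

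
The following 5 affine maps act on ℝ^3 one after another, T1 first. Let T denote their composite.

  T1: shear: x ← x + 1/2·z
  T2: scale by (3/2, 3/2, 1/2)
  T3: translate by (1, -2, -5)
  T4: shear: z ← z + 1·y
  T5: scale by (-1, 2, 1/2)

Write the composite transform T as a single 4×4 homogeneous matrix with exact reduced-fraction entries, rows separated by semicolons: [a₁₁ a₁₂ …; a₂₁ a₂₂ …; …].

T = [-3/2 0 -3/4 -1; 0 3 0 -4; 0 3/4 1/4 -7/2; 0 0 0 1]

T1 = [1 0 1/2 0; 0 1 0 0; 0 0 1 0; 0 0 0 1]
T2·T1 = [3/2 0 3/4 0; 0 3/2 0 0; 0 0 1/2 0; 0 0 0 1]
T3·…·T1 = [3/2 0 3/4 1; 0 3/2 0 -2; 0 0 1/2 -5; 0 0 0 1]
T4·…·T1 = [3/2 0 3/4 1; 0 3/2 0 -2; 0 3/2 1/2 -7; 0 0 0 1]
T5·…·T1 = [-3/2 0 -3/4 -1; 0 3 0 -4; 0 3/4 1/4 -7/2; 0 0 0 1]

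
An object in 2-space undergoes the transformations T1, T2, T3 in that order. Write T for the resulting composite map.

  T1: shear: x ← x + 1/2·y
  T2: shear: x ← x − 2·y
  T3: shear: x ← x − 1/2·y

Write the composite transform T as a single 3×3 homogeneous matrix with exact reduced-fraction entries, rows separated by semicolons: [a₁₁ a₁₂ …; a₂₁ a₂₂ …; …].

T = [1 -2 0; 0 1 0; 0 0 1]

T1 = [1 1/2 0; 0 1 0; 0 0 1]
T2·T1 = [1 -3/2 0; 0 1 0; 0 0 1]
T3·…·T1 = [1 -2 0; 0 1 0; 0 0 1]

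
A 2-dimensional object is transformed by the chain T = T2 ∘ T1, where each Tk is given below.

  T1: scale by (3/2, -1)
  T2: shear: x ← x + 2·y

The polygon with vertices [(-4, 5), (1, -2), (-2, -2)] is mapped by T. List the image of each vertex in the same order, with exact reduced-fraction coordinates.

image vertices: (-16, -5), (11/2, 2), (1, 2)

T1 scale by (3/2, -1): (-4, 5) → (-6, -5); (1, -2) → (3/2, 2); (-2, -2) → (-3, 2)
T2 shear: x ← x + 2·y: (-6, -5) → (-16, -5); (3/2, 2) → (11/2, 2); (-3, 2) → (1, 2)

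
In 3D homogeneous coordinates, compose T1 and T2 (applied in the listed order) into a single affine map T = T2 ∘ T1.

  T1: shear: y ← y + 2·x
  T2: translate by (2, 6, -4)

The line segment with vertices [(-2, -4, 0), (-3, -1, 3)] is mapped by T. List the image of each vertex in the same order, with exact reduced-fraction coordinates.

T1 shear: y ← y + 2·x: (-2, -4, 0) → (-2, -8, 0); (-3, -1, 3) → (-3, -7, 3)
T2 translate by (2, 6, -4): (-2, -8, 0) → (0, -2, -4); (-3, -7, 3) → (-1, -1, -1)

image vertices: (0, -2, -4), (-1, -1, -1)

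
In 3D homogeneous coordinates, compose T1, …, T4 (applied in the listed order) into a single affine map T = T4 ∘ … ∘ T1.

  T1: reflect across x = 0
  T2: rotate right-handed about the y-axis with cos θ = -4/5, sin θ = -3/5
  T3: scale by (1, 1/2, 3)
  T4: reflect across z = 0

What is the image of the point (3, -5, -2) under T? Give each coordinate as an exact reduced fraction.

T(p) = (18/5, -5/2, 3/5)

T1 reflect across x = 0: (3, -5, -2) → (-3, -5, -2)
T2 rotate right-handed about the y-axis with cos θ = -4/5, sin θ = -3/5: (-3, -5, -2) → (18/5, -5, -1/5)
T3 scale by (1, 1/2, 3): (18/5, -5, -1/5) → (18/5, -5/2, -3/5)
T4 reflect across z = 0: (18/5, -5/2, -3/5) → (18/5, -5/2, 3/5)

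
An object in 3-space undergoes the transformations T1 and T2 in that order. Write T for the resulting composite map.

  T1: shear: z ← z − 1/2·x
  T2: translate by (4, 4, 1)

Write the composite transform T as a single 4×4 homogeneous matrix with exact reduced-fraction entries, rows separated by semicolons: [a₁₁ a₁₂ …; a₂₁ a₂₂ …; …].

T1 = [1 0 0 0; 0 1 0 0; -1/2 0 1 0; 0 0 0 1]
T2·T1 = [1 0 0 4; 0 1 0 4; -1/2 0 1 1; 0 0 0 1]

T = [1 0 0 4; 0 1 0 4; -1/2 0 1 1; 0 0 0 1]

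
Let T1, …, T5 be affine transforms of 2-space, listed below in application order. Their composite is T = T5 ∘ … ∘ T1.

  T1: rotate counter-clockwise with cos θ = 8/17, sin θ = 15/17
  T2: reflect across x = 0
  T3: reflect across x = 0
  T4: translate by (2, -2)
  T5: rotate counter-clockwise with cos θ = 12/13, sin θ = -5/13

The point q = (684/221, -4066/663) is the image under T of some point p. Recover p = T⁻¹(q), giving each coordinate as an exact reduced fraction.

p = (-2/3, -4)

T1 = [8/17 -15/17 0; 15/17 8/17 0; 0 0 1]
T2·T1 = [-8/17 15/17 0; 15/17 8/17 0; 0 0 1]
T3·…·T1 = [8/17 -15/17 0; 15/17 8/17 0; 0 0 1]
T4·…·T1 = [8/17 -15/17 2; 15/17 8/17 -2; 0 0 1]
T5·…·T1 = [171/221 -140/221 14/13; 140/221 171/221 -34/13; 0 0 1]
det M = 1; M⁻¹ = [171/221 140/221 14/17; -140/221 171/221 46/17; 0 0 1]
M⁻¹ · (684/221, -4066/663)ᵀ = (-2/3, -4)ᵀ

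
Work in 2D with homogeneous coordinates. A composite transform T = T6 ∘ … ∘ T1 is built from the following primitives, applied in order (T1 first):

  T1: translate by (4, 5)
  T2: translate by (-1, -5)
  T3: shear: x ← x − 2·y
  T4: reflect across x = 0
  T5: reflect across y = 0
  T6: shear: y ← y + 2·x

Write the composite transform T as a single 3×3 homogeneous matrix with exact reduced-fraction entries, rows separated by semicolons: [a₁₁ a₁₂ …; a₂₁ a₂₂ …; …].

T = [-1 2 -3; -2 3 -6; 0 0 1]

T1 = [1 0 4; 0 1 5; 0 0 1]
T2·T1 = [1 0 3; 0 1 0; 0 0 1]
T3·…·T1 = [1 -2 3; 0 1 0; 0 0 1]
T4·…·T1 = [-1 2 -3; 0 1 0; 0 0 1]
T5·…·T1 = [-1 2 -3; 0 -1 0; 0 0 1]
T6·…·T1 = [-1 2 -3; -2 3 -6; 0 0 1]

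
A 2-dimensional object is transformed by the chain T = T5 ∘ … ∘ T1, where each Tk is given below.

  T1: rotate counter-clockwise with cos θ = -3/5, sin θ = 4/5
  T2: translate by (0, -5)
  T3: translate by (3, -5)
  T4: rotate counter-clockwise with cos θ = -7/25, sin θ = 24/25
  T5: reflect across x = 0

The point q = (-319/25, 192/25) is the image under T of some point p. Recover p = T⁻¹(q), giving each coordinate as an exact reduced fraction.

T1 = [-3/5 -4/5 0; 4/5 -3/5 0; 0 0 1]
T2·T1 = [-3/5 -4/5 0; 4/5 -3/5 -5; 0 0 1]
T3·…·T1 = [-3/5 -4/5 3; 4/5 -3/5 -10; 0 0 1]
T4·…·T1 = [-3/5 4/5 219/25; -4/5 -3/5 142/25; 0 0 1]
T5·…·T1 = [3/5 -4/5 -219/25; -4/5 -3/5 142/25; 0 0 1]
det M = -1; M⁻¹ = [3/5 -4/5 49/5; -4/5 -3/5 -18/5; 0 0 1]
M⁻¹ · (-319/25, 192/25)ᵀ = (-4, 2)ᵀ

p = (-4, 2)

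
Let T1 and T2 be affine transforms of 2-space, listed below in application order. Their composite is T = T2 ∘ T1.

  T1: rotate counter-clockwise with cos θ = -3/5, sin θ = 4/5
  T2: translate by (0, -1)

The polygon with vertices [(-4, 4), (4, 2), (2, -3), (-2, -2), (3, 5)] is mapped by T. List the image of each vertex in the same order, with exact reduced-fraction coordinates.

T1 rotate counter-clockwise with cos θ = -3/5, sin θ = 4/5: (-4, 4) → (-4/5, -28/5); (4, 2) → (-4, 2); (2, -3) → (6/5, 17/5); (-2, -2) → (14/5, -2/5); (3, 5) → (-29/5, -3/5)
T2 translate by (0, -1): (-4/5, -28/5) → (-4/5, -33/5); (-4, 2) → (-4, 1); (6/5, 17/5) → (6/5, 12/5); (14/5, -2/5) → (14/5, -7/5); (-29/5, -3/5) → (-29/5, -8/5)

image vertices: (-4/5, -33/5), (-4, 1), (6/5, 12/5), (14/5, -7/5), (-29/5, -8/5)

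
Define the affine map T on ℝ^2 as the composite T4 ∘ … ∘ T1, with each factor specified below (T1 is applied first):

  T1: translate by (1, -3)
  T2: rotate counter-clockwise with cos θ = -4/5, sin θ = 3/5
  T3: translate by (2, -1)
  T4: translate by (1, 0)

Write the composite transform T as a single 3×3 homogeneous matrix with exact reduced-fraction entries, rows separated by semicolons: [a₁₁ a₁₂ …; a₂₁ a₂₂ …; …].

T = [-4/5 -3/5 4; 3/5 -4/5 2; 0 0 1]

T1 = [1 0 1; 0 1 -3; 0 0 1]
T2·T1 = [-4/5 -3/5 1; 3/5 -4/5 3; 0 0 1]
T3·…·T1 = [-4/5 -3/5 3; 3/5 -4/5 2; 0 0 1]
T4·…·T1 = [-4/5 -3/5 4; 3/5 -4/5 2; 0 0 1]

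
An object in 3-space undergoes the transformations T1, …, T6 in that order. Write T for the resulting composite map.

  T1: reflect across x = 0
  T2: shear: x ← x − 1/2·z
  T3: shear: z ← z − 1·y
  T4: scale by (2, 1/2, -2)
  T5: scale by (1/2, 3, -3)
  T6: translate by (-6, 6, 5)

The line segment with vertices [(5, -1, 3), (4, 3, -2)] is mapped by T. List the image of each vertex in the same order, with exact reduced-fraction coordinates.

T1 reflect across x = 0: (5, -1, 3) → (-5, -1, 3); (4, 3, -2) → (-4, 3, -2)
T2 shear: x ← x − 1/2·z: (-5, -1, 3) → (-13/2, -1, 3); (-4, 3, -2) → (-3, 3, -2)
T3 shear: z ← z − 1·y: (-13/2, -1, 3) → (-13/2, -1, 4); (-3, 3, -2) → (-3, 3, -5)
T4 scale by (2, 1/2, -2): (-13/2, -1, 4) → (-13, -1/2, -8); (-3, 3, -5) → (-6, 3/2, 10)
T5 scale by (1/2, 3, -3): (-13, -1/2, -8) → (-13/2, -3/2, 24); (-6, 3/2, 10) → (-3, 9/2, -30)
T6 translate by (-6, 6, 5): (-13/2, -3/2, 24) → (-25/2, 9/2, 29); (-3, 9/2, -30) → (-9, 21/2, -25)

image vertices: (-25/2, 9/2, 29), (-9, 21/2, -25)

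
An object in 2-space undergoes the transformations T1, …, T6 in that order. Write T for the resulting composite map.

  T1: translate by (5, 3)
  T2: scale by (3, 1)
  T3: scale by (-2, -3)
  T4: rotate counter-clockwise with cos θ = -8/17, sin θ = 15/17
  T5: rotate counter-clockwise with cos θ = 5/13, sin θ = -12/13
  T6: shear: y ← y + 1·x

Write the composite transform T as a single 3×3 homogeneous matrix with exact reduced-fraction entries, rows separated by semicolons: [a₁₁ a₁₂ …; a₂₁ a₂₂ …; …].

T1 = [1 0 5; 0 1 3; 0 0 1]
T2·T1 = [3 0 15; 0 1 3; 0 0 1]
T3·…·T1 = [-6 0 -30; 0 -3 -9; 0 0 1]
T4·…·T1 = [48/17 45/17 375/17; -90/17 24/17 -378/17; 0 0 1]
T5·…·T1 = [-840/221 513/221 -2661/221; -1026/221 -420/221 -6390/221; 0 0 1]
T6·…·T1 = [-840/221 513/221 -2661/221; -1866/221 93/221 -9051/221; 0 0 1]

T = [-840/221 513/221 -2661/221; -1866/221 93/221 -9051/221; 0 0 1]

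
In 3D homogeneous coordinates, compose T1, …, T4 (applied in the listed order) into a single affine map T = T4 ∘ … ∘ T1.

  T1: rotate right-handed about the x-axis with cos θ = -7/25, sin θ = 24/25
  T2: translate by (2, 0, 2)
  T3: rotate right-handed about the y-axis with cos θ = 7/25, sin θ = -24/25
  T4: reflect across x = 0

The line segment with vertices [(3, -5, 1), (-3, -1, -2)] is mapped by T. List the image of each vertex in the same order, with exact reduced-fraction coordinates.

T1 rotate right-handed about the x-axis with cos θ = -7/25, sin θ = 24/25: (3, -5, 1) → (3, 11/25, -127/25); (-3, -1, -2) → (-3, 11/5, -2/5)
T2 translate by (2, 0, 2): (3, 11/25, -127/25) → (5, 11/25, -77/25); (-3, 11/5, -2/5) → (-1, 11/5, 8/5)
T3 rotate right-handed about the y-axis with cos θ = 7/25, sin θ = -24/25: (5, 11/25, -77/25) → (2723/625, 11/25, 2461/625); (-1, 11/5, 8/5) → (-227/125, 11/5, -64/125)
T4 reflect across x = 0: (2723/625, 11/25, 2461/625) → (-2723/625, 11/25, 2461/625); (-227/125, 11/5, -64/125) → (227/125, 11/5, -64/125)

image vertices: (-2723/625, 11/25, 2461/625), (227/125, 11/5, -64/125)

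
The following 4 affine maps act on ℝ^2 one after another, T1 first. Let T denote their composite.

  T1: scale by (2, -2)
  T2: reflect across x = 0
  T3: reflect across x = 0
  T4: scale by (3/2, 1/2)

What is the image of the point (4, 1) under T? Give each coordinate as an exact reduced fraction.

T(p) = (12, -1)

T1 scale by (2, -2): (4, 1) → (8, -2)
T2 reflect across x = 0: (8, -2) → (-8, -2)
T3 reflect across x = 0: (-8, -2) → (8, -2)
T4 scale by (3/2, 1/2): (8, -2) → (12, -1)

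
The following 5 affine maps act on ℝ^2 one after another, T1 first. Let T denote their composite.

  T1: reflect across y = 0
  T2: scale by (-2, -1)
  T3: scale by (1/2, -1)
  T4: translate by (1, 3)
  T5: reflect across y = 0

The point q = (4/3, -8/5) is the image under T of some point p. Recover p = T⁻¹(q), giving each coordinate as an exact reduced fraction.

p = (-1/3, 7/5)

T1 = [1 0 0; 0 -1 0; 0 0 1]
T2·T1 = [-2 0 0; 0 1 0; 0 0 1]
T3·…·T1 = [-1 0 0; 0 -1 0; 0 0 1]
T4·…·T1 = [-1 0 1; 0 -1 3; 0 0 1]
T5·…·T1 = [-1 0 1; 0 1 -3; 0 0 1]
det M = -1; M⁻¹ = [-1 0 1; 0 1 3; 0 0 1]
M⁻¹ · (4/3, -8/5)ᵀ = (-1/3, 7/5)ᵀ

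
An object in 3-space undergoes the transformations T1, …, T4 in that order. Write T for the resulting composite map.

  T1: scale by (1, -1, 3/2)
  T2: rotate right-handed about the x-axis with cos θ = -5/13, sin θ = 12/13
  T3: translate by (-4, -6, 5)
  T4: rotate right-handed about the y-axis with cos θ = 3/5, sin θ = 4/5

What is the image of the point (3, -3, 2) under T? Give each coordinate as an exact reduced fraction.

T1 scale by (1, -1, 3/2): (3, -3, 2) → (3, 3, 3)
T2 rotate right-handed about the x-axis with cos θ = -5/13, sin θ = 12/13: (3, 3, 3) → (3, -51/13, 21/13)
T3 translate by (-4, -6, 5): (3, -51/13, 21/13) → (-1, -129/13, 86/13)
T4 rotate right-handed about the y-axis with cos θ = 3/5, sin θ = 4/5: (-1, -129/13, 86/13) → (61/13, -129/13, 62/13)

T(p) = (61/13, -129/13, 62/13)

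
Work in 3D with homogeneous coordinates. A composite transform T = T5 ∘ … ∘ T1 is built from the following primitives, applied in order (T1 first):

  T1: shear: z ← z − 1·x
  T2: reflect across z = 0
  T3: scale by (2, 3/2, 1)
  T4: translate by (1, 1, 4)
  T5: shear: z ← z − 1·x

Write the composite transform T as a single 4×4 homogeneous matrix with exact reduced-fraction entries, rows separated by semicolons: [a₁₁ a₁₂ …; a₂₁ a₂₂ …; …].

T1 = [1 0 0 0; 0 1 0 0; -1 0 1 0; 0 0 0 1]
T2·T1 = [1 0 0 0; 0 1 0 0; 1 0 -1 0; 0 0 0 1]
T3·…·T1 = [2 0 0 0; 0 3/2 0 0; 1 0 -1 0; 0 0 0 1]
T4·…·T1 = [2 0 0 1; 0 3/2 0 1; 1 0 -1 4; 0 0 0 1]
T5·…·T1 = [2 0 0 1; 0 3/2 0 1; -1 0 -1 3; 0 0 0 1]

T = [2 0 0 1; 0 3/2 0 1; -1 0 -1 3; 0 0 0 1]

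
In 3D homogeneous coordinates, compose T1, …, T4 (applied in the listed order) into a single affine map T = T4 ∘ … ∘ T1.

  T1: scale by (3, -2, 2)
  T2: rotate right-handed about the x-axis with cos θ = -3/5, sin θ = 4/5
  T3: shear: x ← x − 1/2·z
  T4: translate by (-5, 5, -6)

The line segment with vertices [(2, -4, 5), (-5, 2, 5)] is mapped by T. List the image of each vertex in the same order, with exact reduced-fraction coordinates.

image vertices: (4/5, -39/5, -28/5), (-77/5, -3/5, -76/5)

T1 scale by (3, -2, 2): (2, -4, 5) → (6, 8, 10); (-5, 2, 5) → (-15, -4, 10)
T2 rotate right-handed about the x-axis with cos θ = -3/5, sin θ = 4/5: (6, 8, 10) → (6, -64/5, 2/5); (-15, -4, 10) → (-15, -28/5, -46/5)
T3 shear: x ← x − 1/2·z: (6, -64/5, 2/5) → (29/5, -64/5, 2/5); (-15, -28/5, -46/5) → (-52/5, -28/5, -46/5)
T4 translate by (-5, 5, -6): (29/5, -64/5, 2/5) → (4/5, -39/5, -28/5); (-52/5, -28/5, -46/5) → (-77/5, -3/5, -76/5)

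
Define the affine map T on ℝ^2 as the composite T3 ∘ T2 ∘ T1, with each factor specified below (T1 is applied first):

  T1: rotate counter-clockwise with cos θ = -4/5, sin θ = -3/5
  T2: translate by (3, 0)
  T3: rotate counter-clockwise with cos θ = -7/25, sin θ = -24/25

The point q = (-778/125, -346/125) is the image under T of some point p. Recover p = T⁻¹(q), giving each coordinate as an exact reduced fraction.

T1 = [-4/5 3/5 0; -3/5 -4/5 0; 0 0 1]
T2·T1 = [-4/5 3/5 3; -3/5 -4/5 0; 0 0 1]
T3·…·T1 = [-44/125 -117/125 -21/25; 117/125 -44/125 -72/25; 0 0 1]
det M = 1; M⁻¹ = [-44/125 117/125 12/5; -117/125 -44/125 -9/5; 0 0 1]
M⁻¹ · (-778/125, -346/125)ᵀ = (2, 5)ᵀ

p = (2, 5)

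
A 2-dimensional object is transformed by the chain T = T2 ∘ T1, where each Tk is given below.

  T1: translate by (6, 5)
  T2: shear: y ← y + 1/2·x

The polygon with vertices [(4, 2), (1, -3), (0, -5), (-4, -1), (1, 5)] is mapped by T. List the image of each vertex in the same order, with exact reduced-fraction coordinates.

image vertices: (10, 12), (7, 11/2), (6, 3), (2, 5), (7, 27/2)

T1 translate by (6, 5): (4, 2) → (10, 7); (1, -3) → (7, 2); (0, -5) → (6, 0); (-4, -1) → (2, 4); (1, 5) → (7, 10)
T2 shear: y ← y + 1/2·x: (10, 7) → (10, 12); (7, 2) → (7, 11/2); (6, 0) → (6, 3); (2, 4) → (2, 5); (7, 10) → (7, 27/2)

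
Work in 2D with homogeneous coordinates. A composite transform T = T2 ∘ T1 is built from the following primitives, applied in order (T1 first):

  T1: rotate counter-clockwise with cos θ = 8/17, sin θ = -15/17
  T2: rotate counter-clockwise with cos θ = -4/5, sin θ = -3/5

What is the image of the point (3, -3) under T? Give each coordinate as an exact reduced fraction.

T1 rotate counter-clockwise with cos θ = 8/17, sin θ = -15/17: (3, -3) → (-21/17, -69/17)
T2 rotate counter-clockwise with cos θ = -4/5, sin θ = -3/5: (-21/17, -69/17) → (-123/85, 339/85)

T(p) = (-123/85, 339/85)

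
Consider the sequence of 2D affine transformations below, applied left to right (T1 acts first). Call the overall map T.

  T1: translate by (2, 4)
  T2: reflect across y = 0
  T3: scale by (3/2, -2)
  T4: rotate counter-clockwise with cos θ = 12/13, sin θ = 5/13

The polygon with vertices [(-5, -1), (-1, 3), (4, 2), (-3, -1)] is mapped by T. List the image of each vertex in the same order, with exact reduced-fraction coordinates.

T1 translate by (2, 4): (-5, -1) → (-3, 3); (-1, 3) → (1, 7); (4, 2) → (6, 6); (-3, -1) → (-1, 3)
T2 reflect across y = 0: (-3, 3) → (-3, -3); (1, 7) → (1, -7); (6, 6) → (6, -6); (-1, 3) → (-1, -3)
T3 scale by (3/2, -2): (-3, -3) → (-9/2, 6); (1, -7) → (3/2, 14); (6, -6) → (9, 12); (-1, -3) → (-3/2, 6)
T4 rotate counter-clockwise with cos θ = 12/13, sin θ = 5/13: (-9/2, 6) → (-84/13, 99/26); (3/2, 14) → (-4, 27/2); (9, 12) → (48/13, 189/13); (-3/2, 6) → (-48/13, 129/26)

image vertices: (-84/13, 99/26), (-4, 27/2), (48/13, 189/13), (-48/13, 129/26)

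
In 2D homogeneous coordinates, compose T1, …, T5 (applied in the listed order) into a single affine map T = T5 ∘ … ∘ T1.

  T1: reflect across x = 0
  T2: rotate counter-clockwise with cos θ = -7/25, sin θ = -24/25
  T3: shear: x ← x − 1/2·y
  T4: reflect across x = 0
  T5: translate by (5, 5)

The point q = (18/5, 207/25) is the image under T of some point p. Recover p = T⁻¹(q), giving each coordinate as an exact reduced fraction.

p = (4, 2)

T1 = [-1 0 0; 0 1 0; 0 0 1]
T2·T1 = [7/25 24/25 0; 24/25 -7/25 0; 0 0 1]
T3·…·T1 = [-1/5 11/10 0; 24/25 -7/25 0; 0 0 1]
T4·…·T1 = [1/5 -11/10 0; 24/25 -7/25 0; 0 0 1]
T5·…·T1 = [1/5 -11/10 5; 24/25 -7/25 5; 0 0 1]
det M = 1; M⁻¹ = [-7/25 11/10 -41/10; -24/25 1/5 19/5; 0 0 1]
M⁻¹ · (18/5, 207/25)ᵀ = (4, 2)ᵀ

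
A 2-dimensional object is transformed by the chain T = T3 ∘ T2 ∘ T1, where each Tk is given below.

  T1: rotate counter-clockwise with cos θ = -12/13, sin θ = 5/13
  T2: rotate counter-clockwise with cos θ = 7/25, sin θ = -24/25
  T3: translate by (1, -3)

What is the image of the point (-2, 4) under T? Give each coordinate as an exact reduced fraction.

T1 rotate counter-clockwise with cos θ = -12/13, sin θ = 5/13: (-2, 4) → (4/13, -58/13)
T2 rotate counter-clockwise with cos θ = 7/25, sin θ = -24/25: (4/13, -58/13) → (-1364/325, -502/325)
T3 translate by (1, -3): (-1364/325, -502/325) → (-1039/325, -1477/325)

T(p) = (-1039/325, -1477/325)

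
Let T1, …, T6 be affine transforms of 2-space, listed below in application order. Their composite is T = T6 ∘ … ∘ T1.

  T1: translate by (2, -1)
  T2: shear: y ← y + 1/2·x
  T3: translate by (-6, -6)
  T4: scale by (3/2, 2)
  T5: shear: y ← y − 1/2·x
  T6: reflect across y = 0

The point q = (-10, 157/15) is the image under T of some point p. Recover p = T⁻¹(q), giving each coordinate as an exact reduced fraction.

T1 = [1 0 2; 0 1 -1; 0 0 1]
T2·T1 = [1 0 2; 1/2 1 0; 0 0 1]
T3·…·T1 = [1 0 -4; 1/2 1 -6; 0 0 1]
T4·…·T1 = [3/2 0 -6; 1 2 -12; 0 0 1]
T5·…·T1 = [3/2 0 -6; 1/4 2 -9; 0 0 1]
T6·…·T1 = [3/2 0 -6; -1/4 -2 9; 0 0 1]
det M = -3; M⁻¹ = [2/3 0 4; -1/12 -1/2 4; 0 0 1]
M⁻¹ · (-10, 157/15)ᵀ = (-8/3, -2/5)ᵀ

p = (-8/3, -2/5)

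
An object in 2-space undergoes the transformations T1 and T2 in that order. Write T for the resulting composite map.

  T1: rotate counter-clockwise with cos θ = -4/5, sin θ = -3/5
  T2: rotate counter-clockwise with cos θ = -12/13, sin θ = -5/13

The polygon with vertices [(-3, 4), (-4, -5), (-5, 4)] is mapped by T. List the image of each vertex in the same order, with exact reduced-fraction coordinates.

image vertices: (-323/65, -36/65), (148/65, -389/65), (-389/65, -148/65)

T1 rotate counter-clockwise with cos θ = -4/5, sin θ = -3/5: (-3, 4) → (24/5, -7/5); (-4, -5) → (1/5, 32/5); (-5, 4) → (32/5, -1/5)
T2 rotate counter-clockwise with cos θ = -12/13, sin θ = -5/13: (24/5, -7/5) → (-323/65, -36/65); (1/5, 32/5) → (148/65, -389/65); (32/5, -1/5) → (-389/65, -148/65)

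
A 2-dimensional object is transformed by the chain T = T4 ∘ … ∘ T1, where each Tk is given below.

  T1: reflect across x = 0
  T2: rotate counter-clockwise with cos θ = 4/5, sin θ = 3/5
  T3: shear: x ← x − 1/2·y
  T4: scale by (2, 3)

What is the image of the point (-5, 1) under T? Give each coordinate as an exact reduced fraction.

T1 reflect across x = 0: (-5, 1) → (5, 1)
T2 rotate counter-clockwise with cos θ = 4/5, sin θ = 3/5: (5, 1) → (17/5, 19/5)
T3 shear: x ← x − 1/2·y: (17/5, 19/5) → (3/2, 19/5)
T4 scale by (2, 3): (3/2, 19/5) → (3, 57/5)

T(p) = (3, 57/5)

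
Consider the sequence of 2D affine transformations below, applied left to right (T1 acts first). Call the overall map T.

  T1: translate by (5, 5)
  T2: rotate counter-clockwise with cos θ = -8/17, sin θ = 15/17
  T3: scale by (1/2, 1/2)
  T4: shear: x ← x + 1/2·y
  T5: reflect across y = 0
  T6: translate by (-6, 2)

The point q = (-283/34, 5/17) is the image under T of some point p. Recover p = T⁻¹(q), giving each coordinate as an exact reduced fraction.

T1 = [1 0 5; 0 1 5; 0 0 1]
T2·T1 = [-8/17 -15/17 -115/17; 15/17 -8/17 35/17; 0 0 1]
T3·…·T1 = [-4/17 -15/34 -115/34; 15/34 -4/17 35/34; 0 0 1]
T4·…·T1 = [-1/68 -19/34 -195/68; 15/34 -4/17 35/34; 0 0 1]
T5·…·T1 = [-1/68 -19/34 -195/68; -15/34 4/17 -35/34; 0 0 1]
T6·…·T1 = [-1/68 -19/34 -603/68; -15/34 4/17 33/34; 0 0 1]
det M = -1/4; M⁻¹ = [-16/17 -38/17 -105/17; -30/17 1/17 -267/17; 0 0 1]
M⁻¹ · (-283/34, 5/17)ᵀ = (1, -1)ᵀ

p = (1, -1)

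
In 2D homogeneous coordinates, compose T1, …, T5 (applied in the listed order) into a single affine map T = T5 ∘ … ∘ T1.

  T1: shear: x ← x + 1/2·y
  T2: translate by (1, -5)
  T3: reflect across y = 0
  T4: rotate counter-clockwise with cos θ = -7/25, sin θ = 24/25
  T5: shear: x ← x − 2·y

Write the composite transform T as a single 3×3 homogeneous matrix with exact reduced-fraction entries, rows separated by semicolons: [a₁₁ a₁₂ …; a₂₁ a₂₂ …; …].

T = [-11/5 -7/10 -21/5; 24/25 19/25 -11/25; 0 0 1]

T1 = [1 1/2 0; 0 1 0; 0 0 1]
T2·T1 = [1 1/2 1; 0 1 -5; 0 0 1]
T3·…·T1 = [1 1/2 1; 0 -1 5; 0 0 1]
T4·…·T1 = [-7/25 41/50 -127/25; 24/25 19/25 -11/25; 0 0 1]
T5·…·T1 = [-11/5 -7/10 -21/5; 24/25 19/25 -11/25; 0 0 1]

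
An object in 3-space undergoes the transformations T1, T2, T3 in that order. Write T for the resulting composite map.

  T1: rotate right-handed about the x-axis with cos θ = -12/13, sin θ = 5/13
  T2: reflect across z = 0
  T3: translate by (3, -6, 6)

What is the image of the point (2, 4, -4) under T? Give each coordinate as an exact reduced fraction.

T(p) = (5, -106/13, 10/13)

T1 rotate right-handed about the x-axis with cos θ = -12/13, sin θ = 5/13: (2, 4, -4) → (2, -28/13, 68/13)
T2 reflect across z = 0: (2, -28/13, 68/13) → (2, -28/13, -68/13)
T3 translate by (3, -6, 6): (2, -28/13, -68/13) → (5, -106/13, 10/13)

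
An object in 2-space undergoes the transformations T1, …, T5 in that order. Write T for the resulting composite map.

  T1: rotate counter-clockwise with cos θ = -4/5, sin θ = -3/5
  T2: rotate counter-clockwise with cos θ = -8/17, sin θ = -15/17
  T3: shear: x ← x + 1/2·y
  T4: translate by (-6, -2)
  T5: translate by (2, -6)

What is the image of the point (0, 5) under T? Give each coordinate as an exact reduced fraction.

T1 rotate counter-clockwise with cos θ = -4/5, sin θ = -3/5: (0, 5) → (3, -4)
T2 rotate counter-clockwise with cos θ = -8/17, sin θ = -15/17: (3, -4) → (-84/17, -13/17)
T3 shear: x ← x + 1/2·y: (-84/17, -13/17) → (-181/34, -13/17)
T4 translate by (-6, -2): (-181/34, -13/17) → (-385/34, -47/17)
T5 translate by (2, -6): (-385/34, -47/17) → (-317/34, -149/17)

T(p) = (-317/34, -149/17)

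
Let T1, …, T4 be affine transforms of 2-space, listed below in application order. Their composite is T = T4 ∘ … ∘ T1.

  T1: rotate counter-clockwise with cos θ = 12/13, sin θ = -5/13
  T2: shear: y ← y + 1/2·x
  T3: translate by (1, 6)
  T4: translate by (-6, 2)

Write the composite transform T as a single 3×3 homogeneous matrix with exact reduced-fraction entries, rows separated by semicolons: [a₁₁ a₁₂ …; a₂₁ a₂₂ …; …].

T1 = [12/13 5/13 0; -5/13 12/13 0; 0 0 1]
T2·T1 = [12/13 5/13 0; 1/13 29/26 0; 0 0 1]
T3·…·T1 = [12/13 5/13 1; 1/13 29/26 6; 0 0 1]
T4·…·T1 = [12/13 5/13 -5; 1/13 29/26 8; 0 0 1]

T = [12/13 5/13 -5; 1/13 29/26 8; 0 0 1]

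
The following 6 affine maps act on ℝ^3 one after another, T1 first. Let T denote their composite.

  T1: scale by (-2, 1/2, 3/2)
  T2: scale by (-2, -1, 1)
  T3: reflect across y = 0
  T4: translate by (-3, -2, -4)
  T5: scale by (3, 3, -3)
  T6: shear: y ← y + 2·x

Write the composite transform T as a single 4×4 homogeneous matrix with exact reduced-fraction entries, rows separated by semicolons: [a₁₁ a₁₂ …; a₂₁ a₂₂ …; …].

T = [12 0 0 -9; 24 3/2 0 -24; 0 0 -9/2 12; 0 0 0 1]

T1 = [-2 0 0 0; 0 1/2 0 0; 0 0 3/2 0; 0 0 0 1]
T2·T1 = [4 0 0 0; 0 -1/2 0 0; 0 0 3/2 0; 0 0 0 1]
T3·…·T1 = [4 0 0 0; 0 1/2 0 0; 0 0 3/2 0; 0 0 0 1]
T4·…·T1 = [4 0 0 -3; 0 1/2 0 -2; 0 0 3/2 -4; 0 0 0 1]
T5·…·T1 = [12 0 0 -9; 0 3/2 0 -6; 0 0 -9/2 12; 0 0 0 1]
T6·…·T1 = [12 0 0 -9; 24 3/2 0 -24; 0 0 -9/2 12; 0 0 0 1]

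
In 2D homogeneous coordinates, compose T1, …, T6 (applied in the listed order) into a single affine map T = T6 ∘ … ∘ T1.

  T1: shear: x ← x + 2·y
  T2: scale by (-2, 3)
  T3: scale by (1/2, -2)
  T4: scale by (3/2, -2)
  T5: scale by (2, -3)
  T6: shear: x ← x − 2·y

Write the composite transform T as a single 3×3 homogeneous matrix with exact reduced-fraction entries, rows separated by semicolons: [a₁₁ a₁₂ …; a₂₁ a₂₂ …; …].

T1 = [1 2 0; 0 1 0; 0 0 1]
T2·T1 = [-2 -4 0; 0 3 0; 0 0 1]
T3·…·T1 = [-1 -2 0; 0 -6 0; 0 0 1]
T4·…·T1 = [-3/2 -3 0; 0 12 0; 0 0 1]
T5·…·T1 = [-3 -6 0; 0 -36 0; 0 0 1]
T6·…·T1 = [-3 66 0; 0 -36 0; 0 0 1]

T = [-3 66 0; 0 -36 0; 0 0 1]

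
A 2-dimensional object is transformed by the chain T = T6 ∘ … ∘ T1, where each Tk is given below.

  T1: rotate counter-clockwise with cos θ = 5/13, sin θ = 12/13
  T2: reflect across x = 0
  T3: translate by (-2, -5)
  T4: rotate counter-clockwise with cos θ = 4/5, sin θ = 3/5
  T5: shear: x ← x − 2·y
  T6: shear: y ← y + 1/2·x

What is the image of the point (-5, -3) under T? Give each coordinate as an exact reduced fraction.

T(p) = (1614/65, 136/65)

T1 rotate counter-clockwise with cos θ = 5/13, sin θ = 12/13: (-5, -3) → (11/13, -75/13)
T2 reflect across x = 0: (11/13, -75/13) → (-11/13, -75/13)
T3 translate by (-2, -5): (-11/13, -75/13) → (-37/13, -140/13)
T4 rotate counter-clockwise with cos θ = 4/5, sin θ = 3/5: (-37/13, -140/13) → (272/65, -671/65)
T5 shear: x ← x − 2·y: (272/65, -671/65) → (1614/65, -671/65)
T6 shear: y ← y + 1/2·x: (1614/65, -671/65) → (1614/65, 136/65)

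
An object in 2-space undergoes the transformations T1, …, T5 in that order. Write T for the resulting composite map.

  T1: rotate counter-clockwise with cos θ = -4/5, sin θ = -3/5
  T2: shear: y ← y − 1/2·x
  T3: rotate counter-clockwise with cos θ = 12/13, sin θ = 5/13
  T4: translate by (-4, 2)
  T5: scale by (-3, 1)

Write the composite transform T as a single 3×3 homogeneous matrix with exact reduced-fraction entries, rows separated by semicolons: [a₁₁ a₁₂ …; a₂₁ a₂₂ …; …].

T = [129/65 -381/130 12; -32/65 -51/65 2; 0 0 1]

T1 = [-4/5 3/5 0; -3/5 -4/5 0; 0 0 1]
T2·T1 = [-4/5 3/5 0; -1/5 -11/10 0; 0 0 1]
T3·…·T1 = [-43/65 127/130 0; -32/65 -51/65 0; 0 0 1]
T4·…·T1 = [-43/65 127/130 -4; -32/65 -51/65 2; 0 0 1]
T5·…·T1 = [129/65 -381/130 12; -32/65 -51/65 2; 0 0 1]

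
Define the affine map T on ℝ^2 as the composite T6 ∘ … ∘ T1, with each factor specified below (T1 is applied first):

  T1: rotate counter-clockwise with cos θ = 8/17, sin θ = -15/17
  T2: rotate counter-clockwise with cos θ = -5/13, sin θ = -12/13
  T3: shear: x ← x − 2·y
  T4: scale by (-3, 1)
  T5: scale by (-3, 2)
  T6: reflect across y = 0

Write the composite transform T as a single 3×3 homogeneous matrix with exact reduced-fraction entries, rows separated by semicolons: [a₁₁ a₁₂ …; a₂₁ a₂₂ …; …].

T = [-1602/221 4149/221 0; 42/221 440/221 0; 0 0 1]

T1 = [8/17 15/17 0; -15/17 8/17 0; 0 0 1]
T2·T1 = [-220/221 21/221 0; -21/221 -220/221 0; 0 0 1]
T3·…·T1 = [-178/221 461/221 0; -21/221 -220/221 0; 0 0 1]
T4·…·T1 = [534/221 -1383/221 0; -21/221 -220/221 0; 0 0 1]
T5·…·T1 = [-1602/221 4149/221 0; -42/221 -440/221 0; 0 0 1]
T6·…·T1 = [-1602/221 4149/221 0; 42/221 440/221 0; 0 0 1]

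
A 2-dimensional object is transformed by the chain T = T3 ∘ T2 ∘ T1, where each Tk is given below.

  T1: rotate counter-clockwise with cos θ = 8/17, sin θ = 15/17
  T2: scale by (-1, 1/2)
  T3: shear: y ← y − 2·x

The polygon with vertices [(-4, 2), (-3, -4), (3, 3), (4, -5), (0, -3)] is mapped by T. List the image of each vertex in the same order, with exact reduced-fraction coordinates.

T1 rotate counter-clockwise with cos θ = 8/17, sin θ = 15/17: (-4, 2) → (-62/17, -44/17); (-3, -4) → (36/17, -77/17); (3, 3) → (-21/17, 69/17); (4, -5) → (107/17, 20/17); (0, -3) → (45/17, -24/17)
T2 scale by (-1, 1/2): (-62/17, -44/17) → (62/17, -22/17); (36/17, -77/17) → (-36/17, -77/34); (-21/17, 69/17) → (21/17, 69/34); (107/17, 20/17) → (-107/17, 10/17); (45/17, -24/17) → (-45/17, -12/17)
T3 shear: y ← y − 2·x: (62/17, -22/17) → (62/17, -146/17); (-36/17, -77/34) → (-36/17, 67/34); (21/17, 69/34) → (21/17, -15/34); (-107/17, 10/17) → (-107/17, 224/17); (-45/17, -12/17) → (-45/17, 78/17)

image vertices: (62/17, -146/17), (-36/17, 67/34), (21/17, -15/34), (-107/17, 224/17), (-45/17, 78/17)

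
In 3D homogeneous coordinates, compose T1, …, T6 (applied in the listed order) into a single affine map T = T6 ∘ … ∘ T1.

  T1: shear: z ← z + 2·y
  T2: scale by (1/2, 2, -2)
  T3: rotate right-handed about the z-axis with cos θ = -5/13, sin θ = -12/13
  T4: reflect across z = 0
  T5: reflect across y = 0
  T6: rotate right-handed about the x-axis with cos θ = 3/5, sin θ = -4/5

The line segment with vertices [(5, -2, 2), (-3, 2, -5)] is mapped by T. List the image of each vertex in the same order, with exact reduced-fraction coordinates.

image vertices: (-121/26, -178/65, -196/65), (111/26, -98/65, -86/65)

T1 shear: z ← z + 2·y: (5, -2, 2) → (5, -2, -2); (-3, 2, -5) → (-3, 2, -1)
T2 scale by (1/2, 2, -2): (5, -2, -2) → (5/2, -4, 4); (-3, 2, -1) → (-3/2, 4, 2)
T3 rotate right-handed about the z-axis with cos θ = -5/13, sin θ = -12/13: (5/2, -4, 4) → (-121/26, -10/13, 4); (-3/2, 4, 2) → (111/26, -2/13, 2)
T4 reflect across z = 0: (-121/26, -10/13, 4) → (-121/26, -10/13, -4); (111/26, -2/13, 2) → (111/26, -2/13, -2)
T5 reflect across y = 0: (-121/26, -10/13, -4) → (-121/26, 10/13, -4); (111/26, -2/13, -2) → (111/26, 2/13, -2)
T6 rotate right-handed about the x-axis with cos θ = 3/5, sin θ = -4/5: (-121/26, 10/13, -4) → (-121/26, -178/65, -196/65); (111/26, 2/13, -2) → (111/26, -98/65, -86/65)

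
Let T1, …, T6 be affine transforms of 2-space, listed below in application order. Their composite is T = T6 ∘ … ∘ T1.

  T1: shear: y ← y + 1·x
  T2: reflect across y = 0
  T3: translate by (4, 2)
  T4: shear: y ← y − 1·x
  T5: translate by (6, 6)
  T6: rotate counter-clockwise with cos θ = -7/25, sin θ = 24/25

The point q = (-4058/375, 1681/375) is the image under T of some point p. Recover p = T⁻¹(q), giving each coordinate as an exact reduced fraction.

p = (-8/3, 1/5)

T1 = [1 0 0; 1 1 0; 0 0 1]
T2·T1 = [1 0 0; -1 -1 0; 0 0 1]
T3·…·T1 = [1 0 4; -1 -1 2; 0 0 1]
T4·…·T1 = [1 0 4; -2 -1 -2; 0 0 1]
T5·…·T1 = [1 0 10; -2 -1 4; 0 0 1]
T6·…·T1 = [41/25 24/25 -166/25; 38/25 7/25 212/25; 0 0 1]
det M = -1; M⁻¹ = [-7/25 24/25 -10; 38/25 -41/25 24; 0 0 1]
M⁻¹ · (-4058/375, 1681/375)ᵀ = (-8/3, 1/5)ᵀ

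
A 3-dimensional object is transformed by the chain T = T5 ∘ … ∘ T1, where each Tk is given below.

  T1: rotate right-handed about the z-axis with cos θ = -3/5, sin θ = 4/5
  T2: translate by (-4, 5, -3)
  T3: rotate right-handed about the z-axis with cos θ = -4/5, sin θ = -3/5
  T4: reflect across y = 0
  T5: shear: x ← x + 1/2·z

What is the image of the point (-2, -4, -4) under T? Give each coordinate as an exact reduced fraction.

T(p) = (-17/50, 122/25, -7)

T1 rotate right-handed about the z-axis with cos θ = -3/5, sin θ = 4/5: (-2, -4, -4) → (22/5, 4/5, -4)
T2 translate by (-4, 5, -3): (22/5, 4/5, -4) → (2/5, 29/5, -7)
T3 rotate right-handed about the z-axis with cos θ = -4/5, sin θ = -3/5: (2/5, 29/5, -7) → (79/25, -122/25, -7)
T4 reflect across y = 0: (79/25, -122/25, -7) → (79/25, 122/25, -7)
T5 shear: x ← x + 1/2·z: (79/25, 122/25, -7) → (-17/50, 122/25, -7)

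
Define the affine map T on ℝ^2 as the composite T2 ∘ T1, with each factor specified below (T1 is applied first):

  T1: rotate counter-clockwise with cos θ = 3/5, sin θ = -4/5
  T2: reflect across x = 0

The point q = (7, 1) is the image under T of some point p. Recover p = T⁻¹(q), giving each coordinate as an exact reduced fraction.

p = (-5, -5)

T1 = [3/5 4/5 0; -4/5 3/5 0; 0 0 1]
T2·T1 = [-3/5 -4/5 0; -4/5 3/5 0; 0 0 1]
det M = -1; M⁻¹ = [-3/5 -4/5 0; -4/5 3/5 0; 0 0 1]
M⁻¹ · (7, 1)ᵀ = (-5, -5)ᵀ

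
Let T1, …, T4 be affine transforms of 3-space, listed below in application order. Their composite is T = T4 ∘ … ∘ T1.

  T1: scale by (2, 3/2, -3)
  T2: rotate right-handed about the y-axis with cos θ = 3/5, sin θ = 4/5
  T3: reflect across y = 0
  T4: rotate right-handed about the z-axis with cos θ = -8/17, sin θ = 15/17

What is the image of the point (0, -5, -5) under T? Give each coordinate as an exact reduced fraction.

T1 scale by (2, 3/2, -3): (0, -5, -5) → (0, -15/2, 15)
T2 rotate right-handed about the y-axis with cos θ = 3/5, sin θ = 4/5: (0, -15/2, 15) → (12, -15/2, 9)
T3 reflect across y = 0: (12, -15/2, 9) → (12, 15/2, 9)
T4 rotate right-handed about the z-axis with cos θ = -8/17, sin θ = 15/17: (12, 15/2, 9) → (-417/34, 120/17, 9)

T(p) = (-417/34, 120/17, 9)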